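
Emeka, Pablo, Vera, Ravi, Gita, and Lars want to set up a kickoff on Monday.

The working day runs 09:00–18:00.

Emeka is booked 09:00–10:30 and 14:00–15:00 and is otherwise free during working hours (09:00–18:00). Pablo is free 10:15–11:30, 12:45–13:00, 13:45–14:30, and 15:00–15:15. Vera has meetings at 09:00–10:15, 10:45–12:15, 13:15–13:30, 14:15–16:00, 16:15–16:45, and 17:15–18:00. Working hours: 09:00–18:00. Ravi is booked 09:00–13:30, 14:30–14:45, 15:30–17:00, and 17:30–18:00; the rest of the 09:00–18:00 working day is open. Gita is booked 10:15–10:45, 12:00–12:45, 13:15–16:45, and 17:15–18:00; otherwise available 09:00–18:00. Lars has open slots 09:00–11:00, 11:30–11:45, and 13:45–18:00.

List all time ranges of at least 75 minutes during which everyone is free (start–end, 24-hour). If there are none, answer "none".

none

Emeka free within 09:00–18:00: 10:30–14:00, 15:00–18:00.
Vera free within 09:00–18:00: 10:15–10:45, 12:15–13:15, 13:30–14:15, 16:00–16:15, 16:45–17:15.
Ravi free within 09:00–18:00: 13:30–14:30, 14:45–15:30, 17:00–17:30.
Gita free within 09:00–18:00: 09:00–10:15, 10:45–12:00, 12:45–13:15, 16:45–17:15.
Emeka ∩ Pablo: 10:30–11:30, 12:45–13:00, 13:45–14:00, 15:00–15:15.
Emeka ∩ Pablo ∩ Vera: 10:30–10:45, 12:45–13:00, 13:45–14:00.
Emeka ∩ Pablo ∩ Vera ∩ Ravi: 13:45–14:00.
Emeka ∩ Pablo ∩ Vera ∩ Ravi ∩ Gita: (none).
Emeka ∩ Pablo ∩ Vera ∩ Ravi ∩ Gita ∩ Lars: (none).
Windows ≥ 75 min: (none).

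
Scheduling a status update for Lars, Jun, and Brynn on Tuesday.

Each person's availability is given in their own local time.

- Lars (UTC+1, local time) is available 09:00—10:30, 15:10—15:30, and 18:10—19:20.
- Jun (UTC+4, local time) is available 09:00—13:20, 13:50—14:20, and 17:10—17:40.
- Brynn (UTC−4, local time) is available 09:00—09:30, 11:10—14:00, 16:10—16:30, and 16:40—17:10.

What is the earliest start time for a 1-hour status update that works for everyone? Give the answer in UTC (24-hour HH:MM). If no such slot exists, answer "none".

none

Lars → UTC: 08:00–09:30, 14:10–14:30, 17:10–18:20.
Jun → UTC: 05:00–09:20, 09:50–10:20, 13:10–13:40.
Brynn → UTC: 13:00–13:30, 15:10–18:00, 20:10–20:30, 20:40–21:10.
Lars ∩ Jun: 08:00–09:20.
Lars ∩ Jun ∩ Brynn: (none).
Windows ≥ 60 min: (none).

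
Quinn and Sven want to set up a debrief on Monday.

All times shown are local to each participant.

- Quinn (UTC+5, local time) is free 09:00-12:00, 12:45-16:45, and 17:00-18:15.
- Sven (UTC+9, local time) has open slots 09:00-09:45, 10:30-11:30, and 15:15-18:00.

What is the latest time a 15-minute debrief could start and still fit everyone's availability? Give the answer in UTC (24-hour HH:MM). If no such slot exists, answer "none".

Quinn → UTC: 04:00–07:00, 07:45–11:45, 12:00–13:15.
Sven → UTC: 00:00–00:45, 01:30–02:30, 06:15–09:00.
Quinn ∩ Sven: 06:15–07:00, 07:45–09:00.
Windows ≥ 15 min: 06:15–07:00, 07:45–09:00.
Latest start in the last window 07:45–09:00 is 09:00 − 15 min = 08:45.

08:45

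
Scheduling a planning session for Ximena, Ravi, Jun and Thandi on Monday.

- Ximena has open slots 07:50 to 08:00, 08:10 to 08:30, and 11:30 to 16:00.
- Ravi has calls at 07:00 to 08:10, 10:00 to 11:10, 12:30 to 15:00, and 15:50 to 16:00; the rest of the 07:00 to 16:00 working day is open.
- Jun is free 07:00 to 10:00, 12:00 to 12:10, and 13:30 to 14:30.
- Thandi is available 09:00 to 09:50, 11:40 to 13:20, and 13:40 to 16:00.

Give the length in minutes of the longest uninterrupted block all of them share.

Ravi free within 07:00–16:00: 08:10–10:00, 11:10–12:30, 15:00–15:50.
Ximena ∩ Ravi: 08:10–08:30, 11:30–12:30, 15:00–15:50.
Ximena ∩ Ravi ∩ Jun: 08:10–08:30, 12:00–12:10.
Ximena ∩ Ravi ∩ Jun ∩ Thandi: 12:00–12:10.
Single common window of 10 minutes.

10 minutes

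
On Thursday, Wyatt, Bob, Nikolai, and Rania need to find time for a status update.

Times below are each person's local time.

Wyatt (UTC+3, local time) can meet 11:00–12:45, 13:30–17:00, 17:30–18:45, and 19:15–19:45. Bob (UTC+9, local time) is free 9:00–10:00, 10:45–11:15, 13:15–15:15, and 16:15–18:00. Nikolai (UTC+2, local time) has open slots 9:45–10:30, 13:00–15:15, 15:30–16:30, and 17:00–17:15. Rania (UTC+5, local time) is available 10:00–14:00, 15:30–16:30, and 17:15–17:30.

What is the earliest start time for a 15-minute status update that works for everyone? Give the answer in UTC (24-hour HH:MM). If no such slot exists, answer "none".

Wyatt → UTC: 08:00–09:45, 10:30–14:00, 14:30–15:45, 16:15–16:45.
Bob → UTC: 00:00–01:00, 01:45–02:15, 04:15–06:15, 07:15–09:00.
Nikolai → UTC: 07:45–08:30, 11:00–13:15, 13:30–14:30, 15:00–15:15.
Rania → UTC: 05:00–09:00, 10:30–11:30, 12:15–12:30.
Wyatt ∩ Bob: 08:00–09:00.
Wyatt ∩ Bob ∩ Nikolai: 08:00–08:30.
Wyatt ∩ Bob ∩ Nikolai ∩ Rania: 08:00–08:30.
Windows ≥ 15 min: 08:00–08:30.
Earliest such window starts at 08:00.

08:00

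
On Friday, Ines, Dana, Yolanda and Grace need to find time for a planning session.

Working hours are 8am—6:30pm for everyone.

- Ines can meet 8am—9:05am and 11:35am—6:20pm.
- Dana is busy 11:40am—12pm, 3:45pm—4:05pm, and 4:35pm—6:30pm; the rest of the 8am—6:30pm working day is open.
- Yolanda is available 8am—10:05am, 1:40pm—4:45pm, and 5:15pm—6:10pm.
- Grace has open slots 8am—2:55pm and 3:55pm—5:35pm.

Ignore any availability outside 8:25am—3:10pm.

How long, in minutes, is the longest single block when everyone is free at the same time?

Dana free within 08:00–18:30: 08:00–11:40, 12:00–15:45, 16:05–16:35.
Ines ∩ Dana: 08:00–09:05, 11:35–11:40, 12:00–15:45, 16:05–16:35.
Ines ∩ Dana ∩ Yolanda: 08:00–09:05, 13:40–15:45, 16:05–16:35.
Ines ∩ Dana ∩ Yolanda ∩ Grace: 08:00–09:05, 13:40–14:55, 16:05–16:35.
Restricted to 08:25–15:10: 08:25–09:05, 13:40–14:55.
Common window lengths: 40, 75 min; longest is 75.

75 minutes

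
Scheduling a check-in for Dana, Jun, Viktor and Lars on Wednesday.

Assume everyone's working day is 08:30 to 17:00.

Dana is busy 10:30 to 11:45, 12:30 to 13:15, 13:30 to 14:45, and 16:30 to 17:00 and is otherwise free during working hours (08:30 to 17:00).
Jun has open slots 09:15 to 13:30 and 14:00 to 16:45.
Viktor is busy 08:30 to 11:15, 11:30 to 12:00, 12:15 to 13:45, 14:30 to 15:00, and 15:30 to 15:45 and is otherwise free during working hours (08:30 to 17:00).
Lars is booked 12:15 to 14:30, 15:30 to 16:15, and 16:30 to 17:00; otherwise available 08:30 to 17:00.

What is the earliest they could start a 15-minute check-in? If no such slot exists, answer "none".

12:00

Dana free within 08:30–17:00: 08:30–10:30, 11:45–12:30, 13:15–13:30, 14:45–16:30.
Viktor free within 08:30–17:00: 11:15–11:30, 12:00–12:15, 13:45–14:30, 15:00–15:30, 15:45–17:00.
Lars free within 08:30–17:00: 08:30–12:15, 14:30–15:30, 16:15–16:30.
Dana ∩ Jun: 09:15–10:30, 11:45–12:30, 13:15–13:30, 14:45–16:30.
Dana ∩ Jun ∩ Viktor: 12:00–12:15, 15:00–15:30, 15:45–16:30.
Dana ∩ Jun ∩ Viktor ∩ Lars: 12:00–12:15, 15:00–15:30, 16:15–16:30.
Windows ≥ 15 min: 12:00–12:15, 15:00–15:30, 16:15–16:30.
Earliest such window starts at 12:00.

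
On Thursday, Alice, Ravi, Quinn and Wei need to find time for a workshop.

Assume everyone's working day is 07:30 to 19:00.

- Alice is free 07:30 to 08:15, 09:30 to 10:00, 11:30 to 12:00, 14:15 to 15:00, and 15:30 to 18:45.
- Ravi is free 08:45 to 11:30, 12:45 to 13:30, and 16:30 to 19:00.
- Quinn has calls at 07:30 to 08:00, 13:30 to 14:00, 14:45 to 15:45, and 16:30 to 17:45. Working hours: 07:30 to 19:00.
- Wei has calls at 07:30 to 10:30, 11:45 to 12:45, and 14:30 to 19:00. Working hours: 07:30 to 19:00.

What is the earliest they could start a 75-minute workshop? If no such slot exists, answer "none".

Quinn free within 07:30–19:00: 08:00–13:30, 14:00–14:45, 15:45–16:30, 17:45–19:00.
Wei free within 07:30–19:00: 10:30–11:45, 12:45–14:30.
Alice ∩ Ravi: 09:30–10:00, 16:30–18:45.
Alice ∩ Ravi ∩ Quinn: 09:30–10:00, 17:45–18:45.
Alice ∩ Ravi ∩ Quinn ∩ Wei: (none).
Windows ≥ 75 min: (none).

none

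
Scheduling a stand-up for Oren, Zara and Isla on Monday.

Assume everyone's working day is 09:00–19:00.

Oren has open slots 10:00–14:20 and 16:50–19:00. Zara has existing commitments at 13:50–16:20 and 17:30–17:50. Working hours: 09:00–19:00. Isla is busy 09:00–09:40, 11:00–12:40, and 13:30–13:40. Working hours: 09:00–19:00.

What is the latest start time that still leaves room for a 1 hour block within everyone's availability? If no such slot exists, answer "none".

Zara free within 09:00–19:00: 09:00–13:50, 16:20–17:30, 17:50–19:00.
Isla free within 09:00–19:00: 09:40–11:00, 12:40–13:30, 13:40–19:00.
Oren ∩ Zara: 10:00–13:50, 16:50–17:30, 17:50–19:00.
Oren ∩ Zara ∩ Isla: 10:00–11:00, 12:40–13:30, 13:40–13:50, 16:50–17:30, 17:50–19:00.
Windows ≥ 60 min: 10:00–11:00, 17:50–19:00.
Latest start in the last window 17:50–19:00 is 19:00 − 60 min = 18:00.

18:00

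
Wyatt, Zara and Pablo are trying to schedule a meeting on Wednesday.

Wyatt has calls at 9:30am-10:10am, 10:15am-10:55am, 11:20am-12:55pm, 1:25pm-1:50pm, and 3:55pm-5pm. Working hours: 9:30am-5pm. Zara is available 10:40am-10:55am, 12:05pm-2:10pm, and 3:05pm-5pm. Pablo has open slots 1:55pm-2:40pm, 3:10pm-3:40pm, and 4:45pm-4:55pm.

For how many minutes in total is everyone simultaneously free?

45 minutes

Wyatt free within 09:30–17:00: 10:10–10:15, 10:55–11:20, 12:55–13:25, 13:50–15:55.
Wyatt ∩ Zara: 12:55–13:25, 13:50–14:10, 15:05–15:55.
Wyatt ∩ Zara ∩ Pablo: 13:55–14:10, 15:10–15:40.
Total common minutes: 15 + 30 = 45.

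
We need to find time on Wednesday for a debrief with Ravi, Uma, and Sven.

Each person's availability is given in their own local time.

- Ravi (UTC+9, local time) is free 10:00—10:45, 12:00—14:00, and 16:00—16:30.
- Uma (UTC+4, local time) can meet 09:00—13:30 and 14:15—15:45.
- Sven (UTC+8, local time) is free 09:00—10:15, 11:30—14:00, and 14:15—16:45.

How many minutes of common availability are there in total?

Ravi → UTC: 01:00–01:45, 03:00–05:00, 07:00–07:30.
Uma → UTC: 05:00–09:30, 10:15–11:45.
Sven → UTC: 01:00–02:15, 03:30–06:00, 06:15–08:45.
Ravi ∩ Uma: 07:00–07:30.
Ravi ∩ Uma ∩ Sven: 07:00–07:30.
Total common minutes: 30.

30 minutes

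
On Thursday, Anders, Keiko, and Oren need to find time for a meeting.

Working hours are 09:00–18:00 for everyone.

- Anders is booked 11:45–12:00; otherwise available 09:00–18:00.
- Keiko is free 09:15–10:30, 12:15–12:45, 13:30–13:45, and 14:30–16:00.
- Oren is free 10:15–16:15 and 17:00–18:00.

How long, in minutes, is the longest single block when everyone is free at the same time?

Anders free within 09:00–18:00: 09:00–11:45, 12:00–18:00.
Anders ∩ Keiko: 09:15–10:30, 12:15–12:45, 13:30–13:45, 14:30–16:00.
Anders ∩ Keiko ∩ Oren: 10:15–10:30, 12:15–12:45, 13:30–13:45, 14:30–16:00.
Common window lengths: 15, 30, 15, 90 min; longest is 90.

90 minutes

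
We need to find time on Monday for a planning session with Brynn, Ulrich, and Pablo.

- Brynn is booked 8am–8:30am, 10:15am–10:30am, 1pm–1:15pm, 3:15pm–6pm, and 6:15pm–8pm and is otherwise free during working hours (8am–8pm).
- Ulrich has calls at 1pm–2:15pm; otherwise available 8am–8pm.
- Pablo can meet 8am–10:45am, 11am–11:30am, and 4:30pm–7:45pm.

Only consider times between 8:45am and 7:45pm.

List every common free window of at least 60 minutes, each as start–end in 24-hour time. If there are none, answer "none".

Brynn free within 08:00–20:00: 08:30–10:15, 10:30–13:00, 13:15–15:15, 18:00–18:15.
Ulrich free within 08:00–20:00: 08:00–13:00, 14:15–20:00.
Brynn ∩ Ulrich: 08:30–10:15, 10:30–13:00, 14:15–15:15, 18:00–18:15.
Brynn ∩ Ulrich ∩ Pablo: 08:30–10:15, 10:30–10:45, 11:00–11:30, 18:00–18:15.
Restricted to 08:45–19:45: 08:45–10:15, 10:30–10:45, 11:00–11:30, 18:00–18:15.
Windows ≥ 60 min: 08:45–10:15.

08:45–10:15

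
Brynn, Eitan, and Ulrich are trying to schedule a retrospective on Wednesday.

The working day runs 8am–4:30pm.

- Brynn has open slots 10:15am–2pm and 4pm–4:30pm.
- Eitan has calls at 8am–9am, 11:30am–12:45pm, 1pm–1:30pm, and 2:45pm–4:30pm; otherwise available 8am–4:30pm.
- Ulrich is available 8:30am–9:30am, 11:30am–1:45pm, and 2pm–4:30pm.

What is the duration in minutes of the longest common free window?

15 minutes

Eitan free within 08:00–16:30: 09:00–11:30, 12:45–13:00, 13:30–14:45.
Brynn ∩ Eitan: 10:15–11:30, 12:45–13:00, 13:30–14:00.
Brynn ∩ Eitan ∩ Ulrich: 12:45–13:00, 13:30–13:45.
Common window lengths: 15, 15 min; longest is 15.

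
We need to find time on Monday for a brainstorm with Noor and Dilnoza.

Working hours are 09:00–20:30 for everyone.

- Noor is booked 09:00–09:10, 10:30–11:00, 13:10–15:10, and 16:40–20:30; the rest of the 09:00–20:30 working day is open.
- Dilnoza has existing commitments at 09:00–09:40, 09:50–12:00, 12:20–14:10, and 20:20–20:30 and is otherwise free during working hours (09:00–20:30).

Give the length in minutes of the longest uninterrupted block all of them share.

Noor free within 09:00–20:30: 09:10–10:30, 11:00–13:10, 15:10–16:40.
Dilnoza free within 09:00–20:30: 09:40–09:50, 12:00–12:20, 14:10–20:20.
Noor ∩ Dilnoza: 09:40–09:50, 12:00–12:20, 15:10–16:40.
Common window lengths: 10, 20, 90 min; longest is 90.

90 minutes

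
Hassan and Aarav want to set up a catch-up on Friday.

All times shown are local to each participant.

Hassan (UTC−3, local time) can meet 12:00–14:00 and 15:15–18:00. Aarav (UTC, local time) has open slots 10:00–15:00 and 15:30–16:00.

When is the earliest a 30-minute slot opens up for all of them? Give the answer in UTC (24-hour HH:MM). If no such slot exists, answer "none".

Hassan → UTC: 15:00–17:00, 18:15–21:00.
Aarav → UTC: 10:00–15:00, 15:30–16:00.
Hassan ∩ Aarav: 15:30–16:00.
Windows ≥ 30 min: 15:30–16:00.
Earliest such window starts at 15:30.

15:30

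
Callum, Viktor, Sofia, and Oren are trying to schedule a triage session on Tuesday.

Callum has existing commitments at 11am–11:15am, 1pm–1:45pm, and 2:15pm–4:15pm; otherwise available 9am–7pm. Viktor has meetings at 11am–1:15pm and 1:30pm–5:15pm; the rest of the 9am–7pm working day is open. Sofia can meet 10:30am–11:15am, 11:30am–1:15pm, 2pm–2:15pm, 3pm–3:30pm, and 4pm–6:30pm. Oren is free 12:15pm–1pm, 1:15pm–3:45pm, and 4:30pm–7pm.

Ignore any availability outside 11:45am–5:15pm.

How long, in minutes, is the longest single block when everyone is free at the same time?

Callum free within 09:00–19:00: 09:00–11:00, 11:15–13:00, 13:45–14:15, 16:15–19:00.
Viktor free within 09:00–19:00: 09:00–11:00, 13:15–13:30, 17:15–19:00.
Callum ∩ Viktor: 09:00–11:00, 17:15–19:00.
Callum ∩ Viktor ∩ Sofia: 10:30–11:00, 17:15–18:30.
Callum ∩ Viktor ∩ Sofia ∩ Oren: 17:15–18:30.
Restricted to 11:45–17:15: (none).
No common window.

0 minutes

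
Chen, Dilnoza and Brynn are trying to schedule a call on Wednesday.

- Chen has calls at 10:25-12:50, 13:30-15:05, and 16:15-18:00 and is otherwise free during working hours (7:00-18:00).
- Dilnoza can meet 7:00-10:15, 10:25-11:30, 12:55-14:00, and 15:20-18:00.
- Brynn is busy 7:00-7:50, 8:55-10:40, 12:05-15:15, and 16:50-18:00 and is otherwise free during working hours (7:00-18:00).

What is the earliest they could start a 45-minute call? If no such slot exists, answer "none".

07:50

Chen free within 07:00–18:00: 07:00–10:25, 12:50–13:30, 15:05–16:15.
Brynn free within 07:00–18:00: 07:50–08:55, 10:40–12:05, 15:15–16:50.
Chen ∩ Dilnoza: 07:00–10:15, 12:55–13:30, 15:20–16:15.
Chen ∩ Dilnoza ∩ Brynn: 07:50–08:55, 15:20–16:15.
Windows ≥ 45 min: 07:50–08:55, 15:20–16:15.
Earliest such window starts at 07:50.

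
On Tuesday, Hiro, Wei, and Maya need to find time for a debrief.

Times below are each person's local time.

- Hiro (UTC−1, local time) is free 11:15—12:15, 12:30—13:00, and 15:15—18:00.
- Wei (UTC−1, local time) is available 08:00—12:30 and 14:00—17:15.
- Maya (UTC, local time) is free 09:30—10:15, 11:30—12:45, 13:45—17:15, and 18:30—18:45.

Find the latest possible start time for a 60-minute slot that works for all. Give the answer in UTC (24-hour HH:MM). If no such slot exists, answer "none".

Hiro → UTC: 12:15–13:15, 13:30–14:00, 16:15–19:00.
Wei → UTC: 09:00–13:30, 15:00–18:15.
Maya → UTC: 09:30–10:15, 11:30–12:45, 13:45–17:15, 18:30–18:45.
Hiro ∩ Wei: 12:15–13:15, 16:15–18:15.
Hiro ∩ Wei ∩ Maya: 12:15–12:45, 16:15–17:15.
Windows ≥ 60 min: 16:15–17:15.
Latest start in the last window 16:15–17:15 is 17:15 − 60 min = 16:15.

16:15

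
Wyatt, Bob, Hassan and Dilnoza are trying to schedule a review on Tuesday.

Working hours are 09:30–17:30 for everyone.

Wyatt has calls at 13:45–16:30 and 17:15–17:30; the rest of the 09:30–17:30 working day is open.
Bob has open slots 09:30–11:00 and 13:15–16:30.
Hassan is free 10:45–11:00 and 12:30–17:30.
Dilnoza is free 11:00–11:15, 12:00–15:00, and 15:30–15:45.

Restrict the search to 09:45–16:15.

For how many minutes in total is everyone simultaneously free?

30 minutes

Wyatt free within 09:30–17:30: 09:30–13:45, 16:30–17:15.
Wyatt ∩ Bob: 09:30–11:00, 13:15–13:45.
Wyatt ∩ Bob ∩ Hassan: 10:45–11:00, 13:15–13:45.
Wyatt ∩ Bob ∩ Hassan ∩ Dilnoza: 13:15–13:45.
Restricted to 09:45–16:15: 13:15–13:45.
Total common minutes: 30.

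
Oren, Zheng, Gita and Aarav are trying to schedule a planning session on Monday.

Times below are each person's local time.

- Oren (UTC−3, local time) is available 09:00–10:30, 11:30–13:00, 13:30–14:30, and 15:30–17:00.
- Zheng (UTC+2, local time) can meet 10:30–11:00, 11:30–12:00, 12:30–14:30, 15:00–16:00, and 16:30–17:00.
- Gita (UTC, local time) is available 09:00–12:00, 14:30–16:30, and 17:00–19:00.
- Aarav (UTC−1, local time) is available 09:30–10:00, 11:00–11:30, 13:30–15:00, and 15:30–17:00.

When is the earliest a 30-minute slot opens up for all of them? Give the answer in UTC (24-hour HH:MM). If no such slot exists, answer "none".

14:30

Oren → UTC: 12:00–13:30, 14:30–16:00, 16:30–17:30, 18:30–20:00.
Zheng → UTC: 08:30–09:00, 09:30–10:00, 10:30–12:30, 13:00–14:00, 14:30–15:00.
Gita → UTC: 09:00–12:00, 14:30–16:30, 17:00–19:00.
Aarav → UTC: 10:30–11:00, 12:00–12:30, 14:30–16:00, 16:30–18:00.
Oren ∩ Zheng: 12:00–12:30, 13:00–13:30, 14:30–15:00.
Oren ∩ Zheng ∩ Gita: 14:30–15:00.
Oren ∩ Zheng ∩ Gita ∩ Aarav: 14:30–15:00.
Windows ≥ 30 min: 14:30–15:00.
Earliest such window starts at 14:30.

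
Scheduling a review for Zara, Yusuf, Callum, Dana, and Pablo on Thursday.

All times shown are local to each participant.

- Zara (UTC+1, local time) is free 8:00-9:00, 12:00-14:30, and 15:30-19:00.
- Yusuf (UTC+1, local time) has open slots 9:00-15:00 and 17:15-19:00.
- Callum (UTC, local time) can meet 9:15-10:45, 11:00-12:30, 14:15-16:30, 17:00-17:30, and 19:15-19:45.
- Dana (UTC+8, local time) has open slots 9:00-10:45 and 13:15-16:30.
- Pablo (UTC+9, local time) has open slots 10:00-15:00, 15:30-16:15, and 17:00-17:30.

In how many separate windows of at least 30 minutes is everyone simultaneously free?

Zara → UTC: 07:00–08:00, 11:00–13:30, 14:30–18:00.
Yusuf → UTC: 08:00–14:00, 16:15–18:00.
Callum → UTC: 09:15–10:45, 11:00–12:30, 14:15–16:30, 17:00–17:30, 19:15–19:45.
Dana → UTC: 01:00–02:45, 05:15–08:30.
Pablo → UTC: 01:00–06:00, 06:30–07:15, 08:00–08:30.
Zara ∩ Yusuf: 11:00–13:30, 16:15–18:00.
Zara ∩ Yusuf ∩ Callum: 11:00–12:30, 16:15–16:30, 17:00–17:30.
Zara ∩ Yusuf ∩ Callum ∩ Dana: (none).
Zara ∩ Yusuf ∩ Callum ∩ Dana ∩ Pablo: (none).
Windows ≥ 30 min: (none).
That's 0 windows.

0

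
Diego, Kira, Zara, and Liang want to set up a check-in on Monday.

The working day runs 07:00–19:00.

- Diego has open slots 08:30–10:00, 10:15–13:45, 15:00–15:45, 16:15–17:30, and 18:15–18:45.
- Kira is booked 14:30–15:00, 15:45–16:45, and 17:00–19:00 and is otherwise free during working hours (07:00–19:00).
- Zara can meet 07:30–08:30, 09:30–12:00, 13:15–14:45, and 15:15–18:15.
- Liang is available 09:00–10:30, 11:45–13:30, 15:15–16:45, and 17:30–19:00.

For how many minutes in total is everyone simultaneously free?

105 minutes

Kira free within 07:00–19:00: 07:00–14:30, 15:00–15:45, 16:45–17:00.
Diego ∩ Kira: 08:30–10:00, 10:15–13:45, 15:00–15:45, 16:45–17:00.
Diego ∩ Kira ∩ Zara: 09:30–10:00, 10:15–12:00, 13:15–13:45, 15:15–15:45, 16:45–17:00.
Diego ∩ Kira ∩ Zara ∩ Liang: 09:30–10:00, 10:15–10:30, 11:45–12:00, 13:15–13:30, 15:15–15:45.
Total common minutes: 30 + 15 + 15 + 15 + 30 = 105.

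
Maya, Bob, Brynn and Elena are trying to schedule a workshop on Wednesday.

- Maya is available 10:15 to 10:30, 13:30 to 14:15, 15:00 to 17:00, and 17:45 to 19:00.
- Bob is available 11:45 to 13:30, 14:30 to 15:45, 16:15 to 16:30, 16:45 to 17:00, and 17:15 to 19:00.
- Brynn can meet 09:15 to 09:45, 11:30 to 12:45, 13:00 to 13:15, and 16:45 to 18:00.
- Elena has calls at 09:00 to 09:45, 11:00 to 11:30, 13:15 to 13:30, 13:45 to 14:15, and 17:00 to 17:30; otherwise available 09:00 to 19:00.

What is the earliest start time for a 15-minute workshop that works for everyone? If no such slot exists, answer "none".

Elena free within 09:00–19:00: 09:45–11:00, 11:30–13:15, 13:30–13:45, 14:15–17:00, 17:30–19:00.
Maya ∩ Bob: 15:00–15:45, 16:15–16:30, 16:45–17:00, 17:45–19:00.
Maya ∩ Bob ∩ Brynn: 16:45–17:00, 17:45–18:00.
Maya ∩ Bob ∩ Brynn ∩ Elena: 16:45–17:00, 17:45–18:00.
Windows ≥ 15 min: 16:45–17:00, 17:45–18:00.
Earliest such window starts at 16:45.

16:45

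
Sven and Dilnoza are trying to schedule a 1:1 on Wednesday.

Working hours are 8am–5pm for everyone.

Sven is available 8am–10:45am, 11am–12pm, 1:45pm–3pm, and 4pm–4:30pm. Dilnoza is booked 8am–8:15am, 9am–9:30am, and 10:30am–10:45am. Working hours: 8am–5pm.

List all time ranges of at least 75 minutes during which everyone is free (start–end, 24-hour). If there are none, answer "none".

13:45–15:00

Dilnoza free within 08:00–17:00: 08:15–09:00, 09:30–10:30, 10:45–17:00.
Sven ∩ Dilnoza: 08:15–09:00, 09:30–10:30, 11:00–12:00, 13:45–15:00, 16:00–16:30.
Windows ≥ 75 min: 13:45–15:00.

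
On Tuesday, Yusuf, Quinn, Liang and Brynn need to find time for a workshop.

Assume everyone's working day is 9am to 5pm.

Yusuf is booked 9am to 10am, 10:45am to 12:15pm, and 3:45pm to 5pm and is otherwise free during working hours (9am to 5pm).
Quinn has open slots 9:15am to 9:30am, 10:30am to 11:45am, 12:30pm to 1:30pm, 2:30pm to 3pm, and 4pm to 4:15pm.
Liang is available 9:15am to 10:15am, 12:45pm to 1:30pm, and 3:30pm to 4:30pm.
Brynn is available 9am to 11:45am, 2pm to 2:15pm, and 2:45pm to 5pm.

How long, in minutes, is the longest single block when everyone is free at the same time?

Yusuf free within 09:00–17:00: 10:00–10:45, 12:15–15:45.
Yusuf ∩ Quinn: 10:30–10:45, 12:30–13:30, 14:30–15:00.
Yusuf ∩ Quinn ∩ Liang: 12:45–13:30.
Yusuf ∩ Quinn ∩ Liang ∩ Brynn: (none).
No common window.

0 minutes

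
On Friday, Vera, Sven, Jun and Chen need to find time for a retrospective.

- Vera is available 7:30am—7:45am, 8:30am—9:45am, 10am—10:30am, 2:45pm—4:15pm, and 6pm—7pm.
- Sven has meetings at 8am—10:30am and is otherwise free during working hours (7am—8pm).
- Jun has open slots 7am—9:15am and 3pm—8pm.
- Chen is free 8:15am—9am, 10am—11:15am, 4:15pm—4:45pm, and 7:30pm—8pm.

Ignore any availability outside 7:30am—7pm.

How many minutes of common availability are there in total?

0 minutes

Sven free within 07:00–20:00: 07:00–08:00, 10:30–20:00.
Vera ∩ Sven: 07:30–07:45, 14:45–16:15, 18:00–19:00.
Vera ∩ Sven ∩ Jun: 07:30–07:45, 15:00–16:15, 18:00–19:00.
Vera ∩ Sven ∩ Jun ∩ Chen: (none).
Restricted to 07:30–19:00: (none).
Total common minutes: 0.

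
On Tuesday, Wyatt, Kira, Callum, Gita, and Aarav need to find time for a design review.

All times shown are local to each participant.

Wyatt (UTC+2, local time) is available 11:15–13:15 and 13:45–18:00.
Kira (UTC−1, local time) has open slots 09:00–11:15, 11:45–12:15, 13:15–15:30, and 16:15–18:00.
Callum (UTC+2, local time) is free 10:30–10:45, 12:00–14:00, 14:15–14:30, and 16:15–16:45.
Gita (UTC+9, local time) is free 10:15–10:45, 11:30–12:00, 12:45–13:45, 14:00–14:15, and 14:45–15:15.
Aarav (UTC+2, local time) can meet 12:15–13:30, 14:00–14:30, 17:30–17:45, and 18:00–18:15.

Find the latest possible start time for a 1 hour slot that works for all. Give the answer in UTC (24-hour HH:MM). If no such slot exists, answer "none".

none

Wyatt → UTC: 09:15–11:15, 11:45–16:00.
Kira → UTC: 10:00–12:15, 12:45–13:15, 14:15–16:30, 17:15–19:00.
Callum → UTC: 08:30–08:45, 10:00–12:00, 12:15–12:30, 14:15–14:45.
Gita → UTC: 01:15–01:45, 02:30–03:00, 03:45–04:45, 05:00–05:15, 05:45–06:15.
Aarav → UTC: 10:15–11:30, 12:00–12:30, 15:30–15:45, 16:00–16:15.
Wyatt ∩ Kira: 10:00–11:15, 11:45–12:15, 12:45–13:15, 14:15–16:00.
Wyatt ∩ Kira ∩ Callum: 10:00–11:15, 11:45–12:00, 14:15–14:45.
Wyatt ∩ Kira ∩ Callum ∩ Gita: (none).
Wyatt ∩ Kira ∩ Callum ∩ Gita ∩ Aarav: (none).
Windows ≥ 60 min: (none).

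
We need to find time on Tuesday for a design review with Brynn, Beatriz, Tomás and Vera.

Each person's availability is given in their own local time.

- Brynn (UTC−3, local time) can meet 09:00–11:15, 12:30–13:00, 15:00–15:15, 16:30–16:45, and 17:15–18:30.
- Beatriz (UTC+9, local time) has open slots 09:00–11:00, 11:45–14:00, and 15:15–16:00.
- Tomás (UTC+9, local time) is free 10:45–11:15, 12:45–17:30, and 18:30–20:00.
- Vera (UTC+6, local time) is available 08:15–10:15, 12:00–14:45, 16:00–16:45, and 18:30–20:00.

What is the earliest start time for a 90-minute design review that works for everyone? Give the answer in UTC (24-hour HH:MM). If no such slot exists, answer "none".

none

Brynn → UTC: 12:00–14:15, 15:30–16:00, 18:00–18:15, 19:30–19:45, 20:15–21:30.
Beatriz → UTC: 00:00–02:00, 02:45–05:00, 06:15–07:00.
Tomás → UTC: 01:45–02:15, 03:45–08:30, 09:30–11:00.
Vera → UTC: 02:15–04:15, 06:00–08:45, 10:00–10:45, 12:30–14:00.
Brynn ∩ Beatriz: (none).
Brynn ∩ Beatriz ∩ Tomás: (none).
Brynn ∩ Beatriz ∩ Tomás ∩ Vera: (none).
Windows ≥ 90 min: (none).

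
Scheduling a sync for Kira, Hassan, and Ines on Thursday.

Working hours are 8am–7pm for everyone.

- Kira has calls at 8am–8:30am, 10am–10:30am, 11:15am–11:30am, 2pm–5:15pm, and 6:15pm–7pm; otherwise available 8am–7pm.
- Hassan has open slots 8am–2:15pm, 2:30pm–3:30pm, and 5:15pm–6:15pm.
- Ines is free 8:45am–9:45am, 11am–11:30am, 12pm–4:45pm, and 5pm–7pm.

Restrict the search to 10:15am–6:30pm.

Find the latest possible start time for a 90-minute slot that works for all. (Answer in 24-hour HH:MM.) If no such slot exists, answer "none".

Kira free within 08:00–19:00: 08:30–10:00, 10:30–11:15, 11:30–14:00, 17:15–18:15.
Kira ∩ Hassan: 08:30–10:00, 10:30–11:15, 11:30–14:00, 17:15–18:15.
Kira ∩ Hassan ∩ Ines: 08:45–09:45, 11:00–11:15, 12:00–14:00, 17:15–18:15.
Restricted to 10:15–18:30: 11:00–11:15, 12:00–14:00, 17:15–18:15.
Windows ≥ 90 min: 12:00–14:00.
Latest start in the last window 12:00–14:00 is 14:00 − 90 min = 12:30.

12:30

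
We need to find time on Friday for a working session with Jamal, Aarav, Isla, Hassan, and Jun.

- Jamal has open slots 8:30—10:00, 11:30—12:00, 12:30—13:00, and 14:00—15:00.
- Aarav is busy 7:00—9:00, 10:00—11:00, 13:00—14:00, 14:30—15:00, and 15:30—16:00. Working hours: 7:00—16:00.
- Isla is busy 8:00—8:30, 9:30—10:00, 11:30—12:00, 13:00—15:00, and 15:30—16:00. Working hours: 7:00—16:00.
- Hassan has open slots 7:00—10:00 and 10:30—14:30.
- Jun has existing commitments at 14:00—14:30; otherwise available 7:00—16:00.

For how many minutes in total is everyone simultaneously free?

Aarav free within 07:00–16:00: 09:00–10:00, 11:00–13:00, 14:00–14:30, 15:00–15:30.
Isla free within 07:00–16:00: 07:00–08:00, 08:30–09:30, 10:00–11:30, 12:00–13:00, 15:00–15:30.
Jun free within 07:00–16:00: 07:00–14:00, 14:30–16:00.
Jamal ∩ Aarav: 09:00–10:00, 11:30–12:00, 12:30–13:00, 14:00–14:30.
Jamal ∩ Aarav ∩ Isla: 09:00–09:30, 12:30–13:00.
Jamal ∩ Aarav ∩ Isla ∩ Hassan: 09:00–09:30, 12:30–13:00.
Jamal ∩ Aarav ∩ Isla ∩ Hassan ∩ Jun: 09:00–09:30, 12:30–13:00.
Total common minutes: 30 + 30 = 60.

60 minutes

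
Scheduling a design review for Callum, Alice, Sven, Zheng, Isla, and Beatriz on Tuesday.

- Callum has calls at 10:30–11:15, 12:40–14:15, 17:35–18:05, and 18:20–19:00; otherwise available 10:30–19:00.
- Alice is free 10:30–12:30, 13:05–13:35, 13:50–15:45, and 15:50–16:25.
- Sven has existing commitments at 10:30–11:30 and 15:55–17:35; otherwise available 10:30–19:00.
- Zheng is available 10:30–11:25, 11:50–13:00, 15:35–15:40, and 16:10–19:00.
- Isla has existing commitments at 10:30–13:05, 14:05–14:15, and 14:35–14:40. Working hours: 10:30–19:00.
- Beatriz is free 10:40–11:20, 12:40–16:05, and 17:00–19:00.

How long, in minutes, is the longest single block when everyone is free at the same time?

Callum free within 10:30–19:00: 11:15–12:40, 14:15–17:35, 18:05–18:20.
Sven free within 10:30–19:00: 11:30–15:55, 17:35–19:00.
Isla free within 10:30–19:00: 13:05–14:05, 14:15–14:35, 14:40–19:00.
Callum ∩ Alice: 11:15–12:30, 14:15–15:45, 15:50–16:25.
Callum ∩ Alice ∩ Sven: 11:30–12:30, 14:15–15:45, 15:50–15:55.
Callum ∩ Alice ∩ Sven ∩ Zheng: 11:50–12:30, 15:35–15:40.
Callum ∩ Alice ∩ Sven ∩ Zheng ∩ Isla: 15:35–15:40.
Callum ∩ Alice ∩ Sven ∩ Zheng ∩ Isla ∩ Beatriz: 15:35–15:40.
Single common window of 5 minutes.

5 minutes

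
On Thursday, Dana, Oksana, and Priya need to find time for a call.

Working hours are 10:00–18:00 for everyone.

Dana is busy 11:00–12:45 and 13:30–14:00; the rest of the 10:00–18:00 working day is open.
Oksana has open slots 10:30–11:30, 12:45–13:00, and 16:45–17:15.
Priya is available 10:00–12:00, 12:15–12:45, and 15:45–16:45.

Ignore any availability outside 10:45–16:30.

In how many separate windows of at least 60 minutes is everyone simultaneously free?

0

Dana free within 10:00–18:00: 10:00–11:00, 12:45–13:30, 14:00–18:00.
Dana ∩ Oksana: 10:30–11:00, 12:45–13:00, 16:45–17:15.
Dana ∩ Oksana ∩ Priya: 10:30–11:00.
Restricted to 10:45–16:30: 10:45–11:00.
Windows ≥ 60 min: (none).
That's 0 windows.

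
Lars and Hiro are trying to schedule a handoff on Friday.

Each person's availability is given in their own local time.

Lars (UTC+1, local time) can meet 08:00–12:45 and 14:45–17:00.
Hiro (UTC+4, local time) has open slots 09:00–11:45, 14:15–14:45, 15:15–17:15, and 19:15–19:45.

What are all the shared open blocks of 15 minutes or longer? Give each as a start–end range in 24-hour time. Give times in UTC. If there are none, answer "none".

07:00–07:45, 10:15–10:45, 11:15–11:45, 15:15–15:45

Lars → UTC: 07:00–11:45, 13:45–16:00.
Hiro → UTC: 05:00–07:45, 10:15–10:45, 11:15–13:15, 15:15–15:45.
Lars ∩ Hiro: 07:00–07:45, 10:15–10:45, 11:15–11:45, 15:15–15:45.
Windows ≥ 15 min: 07:00–07:45, 10:15–10:45, 11:15–11:45, 15:15–15:45.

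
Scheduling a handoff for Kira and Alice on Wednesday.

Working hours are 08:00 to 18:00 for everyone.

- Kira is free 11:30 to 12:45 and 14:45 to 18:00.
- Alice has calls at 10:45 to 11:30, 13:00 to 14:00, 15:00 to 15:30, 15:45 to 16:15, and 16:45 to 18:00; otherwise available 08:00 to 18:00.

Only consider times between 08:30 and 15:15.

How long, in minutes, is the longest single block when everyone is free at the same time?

75 minutes

Alice free within 08:00–18:00: 08:00–10:45, 11:30–13:00, 14:00–15:00, 15:30–15:45, 16:15–16:45.
Kira ∩ Alice: 11:30–12:45, 14:45–15:00, 15:30–15:45, 16:15–16:45.
Restricted to 08:30–15:15: 11:30–12:45, 14:45–15:00.
Common window lengths: 75, 15 min; longest is 75.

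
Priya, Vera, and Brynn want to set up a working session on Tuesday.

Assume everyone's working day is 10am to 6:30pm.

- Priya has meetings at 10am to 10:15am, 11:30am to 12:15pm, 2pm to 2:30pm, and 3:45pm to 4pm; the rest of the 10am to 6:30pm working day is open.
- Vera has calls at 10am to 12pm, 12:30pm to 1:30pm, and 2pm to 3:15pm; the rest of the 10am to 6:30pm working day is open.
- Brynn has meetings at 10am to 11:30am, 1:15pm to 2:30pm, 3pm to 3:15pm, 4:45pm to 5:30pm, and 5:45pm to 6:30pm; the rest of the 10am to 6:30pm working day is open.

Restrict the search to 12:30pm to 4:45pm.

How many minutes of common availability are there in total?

75 minutes

Priya free within 10:00–18:30: 10:15–11:30, 12:15–14:00, 14:30–15:45, 16:00–18:30.
Vera free within 10:00–18:30: 12:00–12:30, 13:30–14:00, 15:15–18:30.
Brynn free within 10:00–18:30: 11:30–13:15, 14:30–15:00, 15:15–16:45, 17:30–17:45.
Priya ∩ Vera: 12:15–12:30, 13:30–14:00, 15:15–15:45, 16:00–18:30.
Priya ∩ Vera ∩ Brynn: 12:15–12:30, 15:15–15:45, 16:00–16:45, 17:30–17:45.
Restricted to 12:30–16:45: 15:15–15:45, 16:00–16:45.
Total common minutes: 30 + 45 = 75.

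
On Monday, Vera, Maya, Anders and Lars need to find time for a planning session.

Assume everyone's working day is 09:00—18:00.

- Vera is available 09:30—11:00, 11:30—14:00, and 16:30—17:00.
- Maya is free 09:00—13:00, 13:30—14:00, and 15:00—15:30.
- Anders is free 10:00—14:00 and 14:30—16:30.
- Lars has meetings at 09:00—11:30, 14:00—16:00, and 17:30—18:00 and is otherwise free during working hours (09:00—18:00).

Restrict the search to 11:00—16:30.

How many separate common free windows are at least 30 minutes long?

Lars free within 09:00–18:00: 11:30–14:00, 16:00–17:30.
Vera ∩ Maya: 09:30–11:00, 11:30–13:00, 13:30–14:00.
Vera ∩ Maya ∩ Anders: 10:00–11:00, 11:30–13:00, 13:30–14:00.
Vera ∩ Maya ∩ Anders ∩ Lars: 11:30–13:00, 13:30–14:00.
Restricted to 11:00–16:30: 11:30–13:00, 13:30–14:00.
Windows ≥ 30 min: 11:30–13:00, 13:30–14:00.
That's 2 windows.

2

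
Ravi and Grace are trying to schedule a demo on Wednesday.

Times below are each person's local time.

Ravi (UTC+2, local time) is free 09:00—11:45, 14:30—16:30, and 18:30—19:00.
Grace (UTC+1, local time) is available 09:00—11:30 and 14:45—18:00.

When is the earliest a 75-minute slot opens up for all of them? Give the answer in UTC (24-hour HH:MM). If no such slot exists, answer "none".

08:00

Ravi → UTC: 07:00–09:45, 12:30–14:30, 16:30–17:00.
Grace → UTC: 08:00–10:30, 13:45–17:00.
Ravi ∩ Grace: 08:00–09:45, 13:45–14:30, 16:30–17:00.
Windows ≥ 75 min: 08:00–09:45.
Earliest such window starts at 08:00.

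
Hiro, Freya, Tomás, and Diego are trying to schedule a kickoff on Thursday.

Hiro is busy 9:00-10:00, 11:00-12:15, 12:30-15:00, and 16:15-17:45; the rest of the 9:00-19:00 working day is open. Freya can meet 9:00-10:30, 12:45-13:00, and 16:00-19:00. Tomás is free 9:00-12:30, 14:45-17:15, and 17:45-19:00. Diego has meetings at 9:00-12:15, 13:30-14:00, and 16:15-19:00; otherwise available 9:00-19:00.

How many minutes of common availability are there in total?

15 minutes

Hiro free within 09:00–19:00: 10:00–11:00, 12:15–12:30, 15:00–16:15, 17:45–19:00.
Diego free within 09:00–19:00: 12:15–13:30, 14:00–16:15.
Hiro ∩ Freya: 10:00–10:30, 16:00–16:15, 17:45–19:00.
Hiro ∩ Freya ∩ Tomás: 10:00–10:30, 16:00–16:15, 17:45–19:00.
Hiro ∩ Freya ∩ Tomás ∩ Diego: 16:00–16:15.
Total common minutes: 15.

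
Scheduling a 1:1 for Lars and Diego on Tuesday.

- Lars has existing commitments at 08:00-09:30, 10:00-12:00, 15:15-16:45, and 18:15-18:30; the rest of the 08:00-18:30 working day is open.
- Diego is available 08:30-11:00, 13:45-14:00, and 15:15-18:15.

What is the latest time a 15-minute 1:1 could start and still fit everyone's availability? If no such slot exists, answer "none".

Lars free within 08:00–18:30: 09:30–10:00, 12:00–15:15, 16:45–18:15.
Lars ∩ Diego: 09:30–10:00, 13:45–14:00, 16:45–18:15.
Windows ≥ 15 min: 09:30–10:00, 13:45–14:00, 16:45–18:15.
Latest start in the last window 16:45–18:15 is 18:15 − 15 min = 18:00.

18:00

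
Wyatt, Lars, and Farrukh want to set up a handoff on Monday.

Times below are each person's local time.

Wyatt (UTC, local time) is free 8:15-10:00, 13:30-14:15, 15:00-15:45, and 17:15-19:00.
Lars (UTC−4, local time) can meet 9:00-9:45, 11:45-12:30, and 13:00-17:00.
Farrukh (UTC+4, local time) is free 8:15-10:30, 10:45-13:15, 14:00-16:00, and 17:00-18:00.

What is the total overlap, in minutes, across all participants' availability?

Wyatt → UTC: 08:15–10:00, 13:30–14:15, 15:00–15:45, 17:15–19:00.
Lars → UTC: 13:00–13:45, 15:45–16:30, 17:00–21:00.
Farrukh → UTC: 04:15–06:30, 06:45–09:15, 10:00–12:00, 13:00–14:00.
Wyatt ∩ Lars: 13:30–13:45, 17:15–19:00.
Wyatt ∩ Lars ∩ Farrukh: 13:30–13:45.
Total common minutes: 15.

15 minutes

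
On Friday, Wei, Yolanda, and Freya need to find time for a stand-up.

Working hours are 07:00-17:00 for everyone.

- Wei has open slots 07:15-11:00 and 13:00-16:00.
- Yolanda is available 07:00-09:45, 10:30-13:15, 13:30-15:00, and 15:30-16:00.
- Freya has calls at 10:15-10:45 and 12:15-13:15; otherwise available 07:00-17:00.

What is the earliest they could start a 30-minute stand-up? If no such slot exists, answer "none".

07:15

Freya free within 07:00–17:00: 07:00–10:15, 10:45–12:15, 13:15–17:00.
Wei ∩ Yolanda: 07:15–09:45, 10:30–11:00, 13:00–13:15, 13:30–15:00, 15:30–16:00.
Wei ∩ Yolanda ∩ Freya: 07:15–09:45, 10:45–11:00, 13:30–15:00, 15:30–16:00.
Windows ≥ 30 min: 07:15–09:45, 13:30–15:00, 15:30–16:00.
Earliest such window starts at 07:15.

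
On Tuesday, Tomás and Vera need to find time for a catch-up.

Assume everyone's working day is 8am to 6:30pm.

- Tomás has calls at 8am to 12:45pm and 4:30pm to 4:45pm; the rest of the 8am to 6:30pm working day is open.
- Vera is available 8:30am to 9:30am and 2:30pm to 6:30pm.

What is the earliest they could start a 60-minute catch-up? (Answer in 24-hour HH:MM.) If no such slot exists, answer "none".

Tomás free within 08:00–18:30: 12:45–16:30, 16:45–18:30.
Tomás ∩ Vera: 14:30–16:30, 16:45–18:30.
Windows ≥ 60 min: 14:30–16:30, 16:45–18:30.
Earliest such window starts at 14:30.

14:30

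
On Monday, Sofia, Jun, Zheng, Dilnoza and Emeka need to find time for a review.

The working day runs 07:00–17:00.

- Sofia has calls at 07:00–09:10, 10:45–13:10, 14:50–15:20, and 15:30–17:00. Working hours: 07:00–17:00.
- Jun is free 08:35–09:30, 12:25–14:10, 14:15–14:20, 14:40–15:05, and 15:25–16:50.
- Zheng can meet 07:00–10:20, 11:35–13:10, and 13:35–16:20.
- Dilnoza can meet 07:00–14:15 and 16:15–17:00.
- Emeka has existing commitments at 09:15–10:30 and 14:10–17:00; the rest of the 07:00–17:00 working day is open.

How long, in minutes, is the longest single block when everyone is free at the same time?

Sofia free within 07:00–17:00: 09:10–10:45, 13:10–14:50, 15:20–15:30.
Emeka free within 07:00–17:00: 07:00–09:15, 10:30–14:10.
Sofia ∩ Jun: 09:10–09:30, 13:10–14:10, 14:15–14:20, 14:40–14:50, 15:25–15:30.
Sofia ∩ Jun ∩ Zheng: 09:10–09:30, 13:35–14:10, 14:15–14:20, 14:40–14:50, 15:25–15:30.
Sofia ∩ Jun ∩ Zheng ∩ Dilnoza: 09:10–09:30, 13:35–14:10.
Sofia ∩ Jun ∩ Zheng ∩ Dilnoza ∩ Emeka: 09:10–09:15, 13:35–14:10.
Common window lengths: 5, 35 min; longest is 35.

35 minutes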